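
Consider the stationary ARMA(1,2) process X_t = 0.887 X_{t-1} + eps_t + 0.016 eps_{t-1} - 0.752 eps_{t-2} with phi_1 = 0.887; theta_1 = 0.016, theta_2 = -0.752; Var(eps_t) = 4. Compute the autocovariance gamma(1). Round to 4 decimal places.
\gamma(1) = 3.8287

Multiply the model equation by X_{t-k} and take expectations. With theta_0 = psi_0 = 1 and psi_j the MA(infinity) weights, this gives
  gamma(k) - sum_i phi_i gamma(k-i) = c_k,
  c_k = sigma^2 * sum_{j=k..q} theta_j psi_{j-k}   (c_k = 0 for k > q),
using gamma(-m) = gamma(m).
psi-weights needed (psi_j = theta_j + sum_i phi_i psi_{j-i}):
  psi_1 = theta_1 + phi_1 = 0.016 + (0.887) = 0.903
  psi_2 = theta_2 + phi_1 psi_1 = -0.752 + (0.887)(0.903) = 0.048961
Right-hand sides:
  c_0 = sigma^2 (1 + theta_1 psi_1 + theta_2 psi_2) = 4 * (1 + (0.016)(0.903) + (-0.752)(0.048961)) = 4 * 0.977629 = 3.910517
  c_1 = sigma^2 (theta_1 + theta_2 psi_1) = 4 * (0.016 + (-0.752)(0.903)) = -2.652224
  c_2 = sigma^2 theta_2 = 4 * (-0.752) = -3.008
Equations for k = 0 and k = 1 (AR order 1):
  gamma(0) = phi_1 gamma(1) + c_0
  gamma(1) = phi_1 gamma(0) + c_1
Substituting the second into the first: gamma(0) (1 - phi_1^2) = c_0 + phi_1 c_1, so
  gamma(0) = (c_0 + phi_1 c_1) / (1 - phi_1^2) = (3.910517 + (0.887)(-2.652224)) / (1 - (0.887)^2) = 1.557995 / 0.213231 = 7.306605.
  gamma(1) = phi_1 gamma(0) + c_1 = (0.887)(7.306605) + (-2.652224) = 3.828734.
Therefore gamma(1) = 3.8287 (to 4 decimal places).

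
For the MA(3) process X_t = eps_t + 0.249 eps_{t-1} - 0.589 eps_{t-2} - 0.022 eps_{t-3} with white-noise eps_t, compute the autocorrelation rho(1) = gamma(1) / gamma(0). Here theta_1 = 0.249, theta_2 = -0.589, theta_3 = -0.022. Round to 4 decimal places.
\rho(1) = 0.0818

For an MA(q) process with theta_0 = 1, the autocovariance is
  gamma(k) = sigma^2 * sum_{i=0..q-k} theta_i * theta_{i+k},
and rho(k) = gamma(k) / gamma(0). Sigma^2 cancels.
  numerator   = (1)*(0.249) + (0.249)*(-0.589) + (-0.589)*(-0.022) = 0.115297.
  denominator = (1)^2 + (0.249)^2 + (-0.589)^2 + (-0.022)^2 = 1.409406.
  rho(1) = 0.115297 / 1.409406 = 0.0818.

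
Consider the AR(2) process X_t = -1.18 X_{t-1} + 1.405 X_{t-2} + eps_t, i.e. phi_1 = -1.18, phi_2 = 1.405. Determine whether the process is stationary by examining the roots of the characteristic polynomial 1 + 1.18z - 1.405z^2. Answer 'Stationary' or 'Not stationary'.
\text{Not stationary}

The AR(p) characteristic polynomial is P(z) = 1 + 1.18z - 1.405z^2.
Stationarity requires all roots to lie outside the unit circle, i.e. |z| > 1 for every root.
Set 1 + (1.18) z + (-1.405) z^2 = 0, i.e. a z^2 + b z + c = 0 with a = -1.405, b = 1.18, c = 1.
Discriminant D = b^2 - 4ac = (1.18)^2 - 4*(-1.405)*1 = 1.3924 - (-5.62) = 7.0124.
D >= 0, so the roots are real: z = (-b +/- sqrt(D)) / (2a) = (-1.18 +/- 2.648094) / (-2.81).
  z_1 = (-1.18 + 2.648094) / (-2.81) = -0.5225,   |z_1| = 0.5225.
  z_2 = (-1.18 - 2.648094) / (-2.81) = 1.3623,   |z_2| = 1.3623.
Moduli of all roots: 0.5225, 1.3623.
All moduli strictly greater than 1? No.
Verdict: Not stationary.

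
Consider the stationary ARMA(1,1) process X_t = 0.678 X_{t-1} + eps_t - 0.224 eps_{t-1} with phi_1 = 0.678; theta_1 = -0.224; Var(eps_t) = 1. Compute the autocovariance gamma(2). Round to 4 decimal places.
\gamma(2) = 0.4832

Multiply the model equation by X_{t-k} and take expectations. With theta_0 = psi_0 = 1 and psi_j the MA(infinity) weights, this gives
  gamma(k) - sum_i phi_i gamma(k-i) = c_k,
  c_k = sigma^2 * sum_{j=k..q} theta_j psi_{j-k}   (c_k = 0 for k > q),
using gamma(-m) = gamma(m).
psi-weights needed (psi_j = theta_j + sum_i phi_i psi_{j-i}):
  psi_1 = theta_1 + phi_1 = -0.224 + (0.678) = 0.454
Right-hand sides:
  c_0 = sigma^2 (1 + theta_1 psi_1) = 1 * (1 + (-0.224)(0.454)) = 1 * 0.898304 = 0.898304
  c_1 = sigma^2 theta_1 = 1 * (-0.224) = -0.224
  c_2 = 0
Equations for k = 0 and k = 1 (AR order 1):
  gamma(0) = phi_1 gamma(1) + c_0
  gamma(1) = phi_1 gamma(0) + c_1
Substituting the second into the first: gamma(0) (1 - phi_1^2) = c_0 + phi_1 c_1, so
  gamma(0) = (c_0 + phi_1 c_1) / (1 - phi_1^2) = (0.898304 + (0.678)(-0.224)) / (1 - (0.678)^2) = 0.746432 / 0.540316 = 1.381473.
  gamma(1) = phi_1 gamma(0) + c_1 = (0.678)(1.381473) + (-0.224) = 0.712639.
For k = 2 (> q): gamma(2) = phi_1 gamma(1) = (0.678)(0.712639) = 0.483169.
Therefore gamma(2) = 0.4832 (to 4 decimal places).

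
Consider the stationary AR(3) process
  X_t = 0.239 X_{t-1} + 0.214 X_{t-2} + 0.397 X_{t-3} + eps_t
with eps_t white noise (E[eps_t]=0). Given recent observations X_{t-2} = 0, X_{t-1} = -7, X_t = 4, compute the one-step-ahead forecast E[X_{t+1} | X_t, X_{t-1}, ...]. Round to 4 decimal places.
E[X_{t+1} \mid \mathcal F_t] = -0.5420

For an AR(p) model X_t = c + sum_i phi_i X_{t-i} + eps_t, the
one-step-ahead conditional mean is
  E[X_{t+1} | X_t, ...] = c + sum_i phi_i X_{t+1-i}.
Substitute known values:
  E[X_{t+1} | ...] = (0.239) * (4) + (0.214) * (-7) + (0.397) * (0)
                   = -0.5420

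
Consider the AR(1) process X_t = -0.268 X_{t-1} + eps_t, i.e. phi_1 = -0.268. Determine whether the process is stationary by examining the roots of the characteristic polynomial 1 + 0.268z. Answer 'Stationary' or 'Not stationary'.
\text{Stationary}

The AR(p) characteristic polynomial is P(z) = 1 + 0.268z.
Stationarity requires all roots to lie outside the unit circle, i.e. |z| > 1 for every root.
This is linear in z: 1 + (0.268) z = 0  =>  z = -1/(0.268) = -3.731343,  |z| = 3.731343.
Moduli of all roots: 3.7313.
All moduli strictly greater than 1? Yes.
Verdict: Stationary.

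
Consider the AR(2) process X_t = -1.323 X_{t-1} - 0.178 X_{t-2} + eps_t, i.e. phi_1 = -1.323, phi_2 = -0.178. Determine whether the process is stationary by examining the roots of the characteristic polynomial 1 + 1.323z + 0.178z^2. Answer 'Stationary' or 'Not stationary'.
\text{Not stationary}

The AR(p) characteristic polynomial is P(z) = 1 + 1.323z + 0.178z^2.
Stationarity requires all roots to lie outside the unit circle, i.e. |z| > 1 for every root.
Set 1 + (1.323) z + (0.178) z^2 = 0, i.e. a z^2 + b z + c = 0 with a = 0.178, b = 1.323, c = 1.
Discriminant D = b^2 - 4ac = (1.323)^2 - 4*(0.178)*1 = 1.750329 - (0.712) = 1.038329.
D >= 0, so the roots are real: z = (-b +/- sqrt(D)) / (2a) = (-1.323 +/- 1.018984) / (0.356).
  z_1 = (-1.323 + 1.018984) / (0.356) = -0.854,   |z_1| = 0.854.
  z_2 = (-1.323 - 1.018984) / (0.356) = -6.5786,   |z_2| = 6.5786.
Moduli of all roots: 0.8540, 6.5786.
All moduli strictly greater than 1? No.
Verdict: Not stationary.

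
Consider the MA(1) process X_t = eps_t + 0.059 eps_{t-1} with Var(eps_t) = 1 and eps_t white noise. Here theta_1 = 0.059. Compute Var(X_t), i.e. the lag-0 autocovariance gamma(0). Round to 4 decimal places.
\gamma(0) = 1.0035

For an MA(q) process X_t = eps_t + sum_i theta_i eps_{t-i} with
Var(eps_t) = sigma^2, the variance is
  gamma(0) = sigma^2 * (1 + sum_i theta_i^2).
  sum_i theta_i^2 = (0.059)^2 = 0.003481.
  gamma(0) = 1 * (1 + 0.003481) = 1 * 1.003481 = 1.003481, which rounds to 1.0035.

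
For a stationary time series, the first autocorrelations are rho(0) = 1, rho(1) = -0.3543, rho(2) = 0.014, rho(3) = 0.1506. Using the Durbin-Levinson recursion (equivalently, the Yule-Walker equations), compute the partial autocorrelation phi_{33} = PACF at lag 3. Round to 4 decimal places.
\phi_{33} = 0.1290

The PACF at lag k is phi_{kk}, the last component of the solution
to the Yule-Walker system G_k phi = r_k where
  (G_k)_{ij} = rho(|i - j|), (r_k)_i = rho(i), i,j = 1..k.
Equivalently, Durbin-Levinson gives phi_{kk} iteratively:
  phi_{11} = rho(1)
  phi_{kk} = [rho(k) - sum_{j=1..k-1} phi_{k-1,j} rho(k-j)]
            / [1 - sum_{j=1..k-1} phi_{k-1,j} rho(j)],
  phi_{k,j} = phi_{k-1,j} - phi_{kk} phi_{k-1,k-j},  j = 1..k-1.
Step k = 1:
  phi_11 = rho(1) = -0.3543.
Step k = 2:
  phi_22 = [rho(2) - phi_11 rho(1)] / [1 - phi_11 rho(1)] = [0.014 - (-0.3543)(-0.3543)] / [1 - (-0.3543)(-0.3543)]
         = -0.11152849 / 0.87447151 = -0.127538.
  Update: phi_21 = phi_11 - phi_22 phi_11 = -0.3543 - (-0.127538)(-0.3543) = -0.399487.
Step k = 3:
  phi_33 = [rho(3) - phi_21 rho(2) - phi_22 rho(1)] / [1 - phi_21 rho(1) - phi_22 rho(2)]
    numerator   = 0.1506 - (-0.399487)(0.014) - (-0.127538)(-0.3543) = 0.11100604
    denominator = 1 - (-0.399487)(-0.3543) - (-0.127538)(0.014) = 0.86024737
  phi_33 = 0.11100604 / 0.86024737 = 0.129.
Therefore phi_{33} = 0.1290.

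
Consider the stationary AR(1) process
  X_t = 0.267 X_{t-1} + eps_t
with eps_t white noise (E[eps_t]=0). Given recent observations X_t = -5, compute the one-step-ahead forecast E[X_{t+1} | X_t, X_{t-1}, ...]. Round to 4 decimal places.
E[X_{t+1} \mid \mathcal F_t] = -1.3350

For an AR(p) model X_t = c + sum_i phi_i X_{t-i} + eps_t, the
one-step-ahead conditional mean is
  E[X_{t+1} | X_t, ...] = c + sum_i phi_i X_{t+1-i}.
Substitute known values:
  E[X_{t+1} | ...] = (0.267) * (-5)
                   = -1.3350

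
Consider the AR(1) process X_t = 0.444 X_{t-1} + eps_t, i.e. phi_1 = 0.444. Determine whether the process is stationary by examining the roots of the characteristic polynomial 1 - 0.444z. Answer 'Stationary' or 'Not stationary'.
\text{Stationary}

The AR(p) characteristic polynomial is P(z) = 1 - 0.444z.
Stationarity requires all roots to lie outside the unit circle, i.e. |z| > 1 for every root.
This is linear in z: 1 + (-0.444) z = 0  =>  z = -1/(-0.444) = 2.252252,  |z| = 2.252252.
Moduli of all roots: 2.2523.
All moduli strictly greater than 1? Yes.
Verdict: Stationary.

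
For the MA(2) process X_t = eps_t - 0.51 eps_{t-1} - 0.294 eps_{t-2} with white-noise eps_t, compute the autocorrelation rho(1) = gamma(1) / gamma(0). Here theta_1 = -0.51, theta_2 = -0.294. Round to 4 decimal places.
\rho(1) = -0.2674

For an MA(q) process with theta_0 = 1, the autocovariance is
  gamma(k) = sigma^2 * sum_{i=0..q-k} theta_i * theta_{i+k},
and rho(k) = gamma(k) / gamma(0). Sigma^2 cancels.
  numerator   = (1)*(-0.51) + (-0.51)*(-0.294) = -0.36006.
  denominator = (1)^2 + (-0.51)^2 + (-0.294)^2 = 1.346536.
  rho(1) = -0.36006 / 1.346536 = -0.2674.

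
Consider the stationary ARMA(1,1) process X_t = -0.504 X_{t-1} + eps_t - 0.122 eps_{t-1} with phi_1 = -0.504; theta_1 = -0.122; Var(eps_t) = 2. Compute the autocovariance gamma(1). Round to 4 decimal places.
\gamma(1) = -1.7815

Multiply the model equation by X_{t-k} and take expectations. With theta_0 = psi_0 = 1 and psi_j the MA(infinity) weights, this gives
  gamma(k) - sum_i phi_i gamma(k-i) = c_k,
  c_k = sigma^2 * sum_{j=k..q} theta_j psi_{j-k}   (c_k = 0 for k > q),
using gamma(-m) = gamma(m).
psi-weights needed (psi_j = theta_j + sum_i phi_i psi_{j-i}):
  psi_1 = theta_1 + phi_1 = -0.122 + (-0.504) = -0.626
Right-hand sides:
  c_0 = sigma^2 (1 + theta_1 psi_1) = 2 * (1 + (-0.122)(-0.626)) = 2 * 1.076372 = 2.152744
  c_1 = sigma^2 theta_1 = 2 * (-0.122) = -0.244
  c_2 = 0
Equations for k = 0 and k = 1 (AR order 1):
  gamma(0) = phi_1 gamma(1) + c_0
  gamma(1) = phi_1 gamma(0) + c_1
Substituting the second into the first: gamma(0) (1 - phi_1^2) = c_0 + phi_1 c_1, so
  gamma(0) = (c_0 + phi_1 c_1) / (1 - phi_1^2) = (2.152744 + (-0.504)(-0.244)) / (1 - (-0.504)^2) = 2.27572 / 0.745984 = 3.050628.
  gamma(1) = phi_1 gamma(0) + c_1 = (-0.504)(3.050628) + (-0.244) = -1.781517.
Therefore gamma(1) = -1.7815 (to 4 decimal places).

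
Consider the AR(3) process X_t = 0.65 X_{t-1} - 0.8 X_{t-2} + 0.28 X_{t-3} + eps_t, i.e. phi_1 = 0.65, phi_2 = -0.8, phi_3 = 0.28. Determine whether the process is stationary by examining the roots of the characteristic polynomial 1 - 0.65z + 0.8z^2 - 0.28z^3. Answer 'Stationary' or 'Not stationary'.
\text{Stationary}

The AR(p) characteristic polynomial is P(z) = 1 - 0.65z + 0.8z^2 - 0.28z^3.
Stationarity requires all roots to lie outside the unit circle, i.e. |z| > 1 for every root.
Degree 3: look for a simple real root z0 first, then factor out (1 - z/z0) and solve the remaining quadratic.
Testing z0 = 2.5: P(2.5) = 1 + (-0.65)(2.5) + (0.8)(2.5)^2 + (-0.28)(2.5)^3
  = 1 + (-1.625) + (5) + (-4.375) = 0.  So z_0 = 2.5 is a root, |z_0| = 2.5.
Divide out the factor (1 - 0.4 z) = (1 - z/z0) (since 1/z0 = 0.4):
  P(z) = (1 - 0.4 z)(1 + (-0.25) z + (0.7) z^2)
  [check: z-coef -0.25 - (0.4) = -0.65; z^2-coef 0.7 - (0.4)(-0.25) = 0.8; z^3-coef -(0.4)(0.7) = -0.28.]
Remaining roots from the quadratic factor 1 + (-0.25) z + (0.7) z^2:
  Set 1 + (-0.25) z + (0.7) z^2 = 0, i.e. a z^2 + b z + c = 0 with a = 0.7, b = -0.25, c = 1.
  Discriminant D = b^2 - 4ac = (-0.25)^2 - 4*(0.7)*1 = 0.0625 - (2.8) = -2.7375.
  D < 0, so the roots are the complex-conjugate pair z = (-b +/- i sqrt(-D)) / (2a) = 0.1786 +/- 1.1818i.
  For a conjugate pair |z|^2 = z * conj(z) = (product of roots) = c/a = 1/(0.7) = 1.428571, so |z| = sqrt(1.428571) = 1.1952 for both roots.
Moduli of all roots: 2.5000, 1.1952, 1.1952.
All moduli strictly greater than 1? Yes.
Verdict: Stationary.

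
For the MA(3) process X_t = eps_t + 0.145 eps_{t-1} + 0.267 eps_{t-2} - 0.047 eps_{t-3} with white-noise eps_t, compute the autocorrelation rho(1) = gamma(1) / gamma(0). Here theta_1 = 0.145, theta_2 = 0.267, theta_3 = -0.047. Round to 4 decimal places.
\rho(1) = 0.1564

For an MA(q) process with theta_0 = 1, the autocovariance is
  gamma(k) = sigma^2 * sum_{i=0..q-k} theta_i * theta_{i+k},
and rho(k) = gamma(k) / gamma(0). Sigma^2 cancels.
  numerator   = (1)*(0.145) + (0.145)*(0.267) + (0.267)*(-0.047) = 0.171166.
  denominator = (1)^2 + (0.145)^2 + (0.267)^2 + (-0.047)^2 = 1.094523.
  rho(1) = 0.171166 / 1.094523 = 0.1564.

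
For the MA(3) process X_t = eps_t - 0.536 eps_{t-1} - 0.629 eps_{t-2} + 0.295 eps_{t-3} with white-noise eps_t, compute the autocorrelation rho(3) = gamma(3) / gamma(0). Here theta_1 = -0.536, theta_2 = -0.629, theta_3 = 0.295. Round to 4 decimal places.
\rho(3) = 0.1667

For an MA(q) process with theta_0 = 1, the autocovariance is
  gamma(k) = sigma^2 * sum_{i=0..q-k} theta_i * theta_{i+k},
and rho(k) = gamma(k) / gamma(0). Sigma^2 cancels.
  numerator   = (1)*(0.295) = 0.295.
  denominator = (1)^2 + (-0.536)^2 + (-0.629)^2 + (0.295)^2 = 1.769962.
  rho(3) = 0.295 / 1.769962 = 0.1667.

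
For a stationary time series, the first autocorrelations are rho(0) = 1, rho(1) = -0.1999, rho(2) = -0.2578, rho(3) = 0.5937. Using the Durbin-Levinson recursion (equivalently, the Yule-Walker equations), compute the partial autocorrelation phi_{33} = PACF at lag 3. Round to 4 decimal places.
\phi_{33} = 0.5350

The PACF at lag k is phi_{kk}, the last component of the solution
to the Yule-Walker system G_k phi = r_k where
  (G_k)_{ij} = rho(|i - j|), (r_k)_i = rho(i), i,j = 1..k.
Equivalently, Durbin-Levinson gives phi_{kk} iteratively:
  phi_{11} = rho(1)
  phi_{kk} = [rho(k) - sum_{j=1..k-1} phi_{k-1,j} rho(k-j)]
            / [1 - sum_{j=1..k-1} phi_{k-1,j} rho(j)],
  phi_{k,j} = phi_{k-1,j} - phi_{kk} phi_{k-1,k-j},  j = 1..k-1.
Step k = 1:
  phi_11 = rho(1) = -0.1999.
Step k = 2:
  phi_22 = [rho(2) - phi_11 rho(1)] / [1 - phi_11 rho(1)] = [-0.2578 - (-0.1999)(-0.1999)] / [1 - (-0.1999)(-0.1999)]
         = -0.29776001 / 0.96003999 = -0.310154.
  Update: phi_21 = phi_11 - phi_22 phi_11 = -0.1999 - (-0.310154)(-0.1999) = -0.2619.
Step k = 3:
  phi_33 = [rho(3) - phi_21 rho(2) - phi_22 rho(1)] / [1 - phi_21 rho(1) - phi_22 rho(2)]
    numerator   = 0.5937 - (-0.2619)(-0.2578) - (-0.310154)(-0.1999) = 0.46418251
    denominator = 1 - (-0.2619)(-0.1999) - (-0.310154)(-0.2578) = 0.8676886
  phi_33 = 0.46418251 / 0.8676886 = 0.535.
Therefore phi_{33} = 0.5350.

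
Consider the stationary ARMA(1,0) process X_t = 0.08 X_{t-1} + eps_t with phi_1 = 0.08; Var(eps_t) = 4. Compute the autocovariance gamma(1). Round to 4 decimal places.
\gamma(1) = 0.3221

Multiply the model equation by X_{t-k} and take expectations. With theta_0 = psi_0 = 1 and psi_j the MA(infinity) weights, this gives
  gamma(k) - sum_i phi_i gamma(k-i) = c_k,
  c_k = sigma^2 * sum_{j=k..q} theta_j psi_{j-k}   (c_k = 0 for k > q),
using gamma(-m) = gamma(m).
Pure AR (q = 0): c_0 = sigma^2 = 4, c_k = 0 for k >= 1.
Equations for k = 0 and k = 1 (AR order 1):
  gamma(0) = phi_1 gamma(1) + c_0
  gamma(1) = phi_1 gamma(0) + c_1
Substituting the second into the first: gamma(0) (1 - phi_1^2) = c_0 + phi_1 c_1, so
  gamma(0) = c_0 / (1 - phi_1^2) = 4 / (1 - (0.08)^2) = 4 / 0.9936 = 4.025765.
  gamma(1) = phi_1 gamma(0) = (0.08)(4.025765) = 0.322061.
Therefore gamma(1) = 0.3221 (to 4 decimal places).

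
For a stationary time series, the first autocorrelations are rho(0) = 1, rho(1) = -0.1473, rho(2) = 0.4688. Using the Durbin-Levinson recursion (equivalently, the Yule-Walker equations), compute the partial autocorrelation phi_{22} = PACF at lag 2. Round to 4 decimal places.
\phi_{22} = 0.4570

The PACF at lag k is phi_{kk}, the last component of the solution
to the Yule-Walker system G_k phi = r_k where
  (G_k)_{ij} = rho(|i - j|), (r_k)_i = rho(i), i,j = 1..k.
Equivalently, Durbin-Levinson gives phi_{kk} iteratively:
  phi_{11} = rho(1)
  phi_{kk} = [rho(k) - sum_{j=1..k-1} phi_{k-1,j} rho(k-j)]
            / [1 - sum_{j=1..k-1} phi_{k-1,j} rho(j)],
  phi_{k,j} = phi_{k-1,j} - phi_{kk} phi_{k-1,k-j},  j = 1..k-1.
Step k = 1:
  phi_11 = rho(1) = -0.1473.
Step k = 2:
  phi_22 = [rho(2) - phi_11 rho(1)] / [1 - phi_11 rho(1)] = [0.4688 - (-0.1473)(-0.1473)] / [1 - (-0.1473)(-0.1473)]
         = 0.44710271 / 0.97830271 = 0.457.
Therefore phi_{22} = 0.4570.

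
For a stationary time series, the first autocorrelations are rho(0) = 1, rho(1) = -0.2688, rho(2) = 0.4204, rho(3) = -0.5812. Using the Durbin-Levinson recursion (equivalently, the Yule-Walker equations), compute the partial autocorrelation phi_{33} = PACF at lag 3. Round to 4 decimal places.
\phi_{33} = -0.5140

The PACF at lag k is phi_{kk}, the last component of the solution
to the Yule-Walker system G_k phi = r_k where
  (G_k)_{ij} = rho(|i - j|), (r_k)_i = rho(i), i,j = 1..k.
Equivalently, Durbin-Levinson gives phi_{kk} iteratively:
  phi_{11} = rho(1)
  phi_{kk} = [rho(k) - sum_{j=1..k-1} phi_{k-1,j} rho(k-j)]
            / [1 - sum_{j=1..k-1} phi_{k-1,j} rho(j)],
  phi_{k,j} = phi_{k-1,j} - phi_{kk} phi_{k-1,k-j},  j = 1..k-1.
Step k = 1:
  phi_11 = rho(1) = -0.2688.
Step k = 2:
  phi_22 = [rho(2) - phi_11 rho(1)] / [1 - phi_11 rho(1)] = [0.4204 - (-0.2688)(-0.2688)] / [1 - (-0.2688)(-0.2688)]
         = 0.34814656 / 0.92774656 = 0.37526.
  Update: phi_21 = phi_11 - phi_22 phi_11 = -0.2688 - (0.37526)(-0.2688) = -0.16793.
Step k = 3:
  phi_33 = [rho(3) - phi_21 rho(2) - phi_22 rho(1)] / [1 - phi_21 rho(1) - phi_22 rho(2)]
    numerator   = -0.5812 - (-0.16793)(0.4204) - (0.37526)(-0.2688) = -0.40973223
    denominator = 1 - (-0.16793)(-0.2688) - (0.37526)(0.4204) = 0.79710094
  phi_33 = -0.40973223 / 0.79710094 = -0.514.
Therefore phi_{33} = -0.5140.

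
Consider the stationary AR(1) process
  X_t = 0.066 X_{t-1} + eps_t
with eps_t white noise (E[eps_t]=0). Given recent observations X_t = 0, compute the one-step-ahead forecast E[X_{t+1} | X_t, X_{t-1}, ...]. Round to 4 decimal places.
E[X_{t+1} \mid \mathcal F_t] = 0.0000

For an AR(p) model X_t = c + sum_i phi_i X_{t-i} + eps_t, the
one-step-ahead conditional mean is
  E[X_{t+1} | X_t, ...] = c + sum_i phi_i X_{t+1-i}.
Substitute known values:
  E[X_{t+1} | ...] = (0.066) * (0)
                   = 0.0000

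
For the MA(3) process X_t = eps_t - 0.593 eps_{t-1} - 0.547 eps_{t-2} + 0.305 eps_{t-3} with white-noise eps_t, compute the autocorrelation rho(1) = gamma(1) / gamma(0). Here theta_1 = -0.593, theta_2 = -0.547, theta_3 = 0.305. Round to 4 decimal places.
\rho(1) = -0.2497

For an MA(q) process with theta_0 = 1, the autocovariance is
  gamma(k) = sigma^2 * sum_{i=0..q-k} theta_i * theta_{i+k},
and rho(k) = gamma(k) / gamma(0). Sigma^2 cancels.
  numerator   = (1)*(-0.593) + (-0.593)*(-0.547) + (-0.547)*(0.305) = -0.435464.
  denominator = (1)^2 + (-0.593)^2 + (-0.547)^2 + (0.305)^2 = 1.743883.
  rho(1) = -0.435464 / 1.743883 = -0.2497.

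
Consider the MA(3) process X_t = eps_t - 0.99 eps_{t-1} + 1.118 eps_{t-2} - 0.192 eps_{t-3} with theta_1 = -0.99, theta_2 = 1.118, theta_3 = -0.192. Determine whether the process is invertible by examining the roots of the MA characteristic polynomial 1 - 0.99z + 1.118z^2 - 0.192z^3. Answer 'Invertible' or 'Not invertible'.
\text{Invertible}

The MA(q) characteristic polynomial is P(z) = 1 - 0.99z + 1.118z^2 - 0.192z^3.
Invertibility requires all roots to lie outside the unit circle, i.e. |z| > 1 for every root.
Degree 3: look for a simple real root z0 first, then factor out (1 - z/z0) and solve the remaining quadratic.
Testing z0 = 5: P(5) = 1 + (-0.99)(5) + (1.118)(5)^2 + (-0.192)(5)^3
  = 1 + (-4.95) + (27.95) + (-24) = 0.  So z_0 = 5 is a root, |z_0| = 5.
Divide out the factor (1 - 0.2 z) = (1 - z/z0) (since 1/z0 = 0.2):
  P(z) = (1 - 0.2 z)(1 + (-0.79) z + (0.96) z^2)
  [check: z-coef -0.79 - (0.2) = -0.99; z^2-coef 0.96 - (0.2)(-0.79) = 1.118; z^3-coef -(0.2)(0.96) = -0.192.]
Remaining roots from the quadratic factor 1 + (-0.79) z + (0.96) z^2:
  Set 1 + (-0.79) z + (0.96) z^2 = 0, i.e. a z^2 + b z + c = 0 with a = 0.96, b = -0.79, c = 1.
  Discriminant D = b^2 - 4ac = (-0.79)^2 - 4*(0.96)*1 = 0.6241 - (3.84) = -3.2159.
  D < 0, so the roots are the complex-conjugate pair z = (-b +/- i sqrt(-D)) / (2a) = 0.4115 +/- 0.934i.
  For a conjugate pair |z|^2 = z * conj(z) = (product of roots) = c/a = 1/(0.96) = 1.041667, so |z| = sqrt(1.041667) = 1.0206 for both roots.
Moduli of all roots: 5.0000, 1.0206, 1.0206.
All moduli strictly greater than 1? Yes.
Verdict: Invertible.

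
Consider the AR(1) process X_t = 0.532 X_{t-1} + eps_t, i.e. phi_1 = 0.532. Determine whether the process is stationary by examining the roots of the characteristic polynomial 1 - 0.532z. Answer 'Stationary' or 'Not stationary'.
\text{Stationary}

The AR(p) characteristic polynomial is P(z) = 1 - 0.532z.
Stationarity requires all roots to lie outside the unit circle, i.e. |z| > 1 for every root.
This is linear in z: 1 + (-0.532) z = 0  =>  z = -1/(-0.532) = 1.879699,  |z| = 1.879699.
Moduli of all roots: 1.8797.
All moduli strictly greater than 1? Yes.
Verdict: Stationary.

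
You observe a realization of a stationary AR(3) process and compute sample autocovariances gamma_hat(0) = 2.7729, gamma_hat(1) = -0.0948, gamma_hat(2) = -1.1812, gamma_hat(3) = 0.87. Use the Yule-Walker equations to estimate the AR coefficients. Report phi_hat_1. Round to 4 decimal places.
\hat\phi_{1} = 0.0970

The Yule-Walker equations for an AR(p) process read, in matrix form,
  Gamma_p phi = r_p,   with   (Gamma_p)_{ij} = gamma(|i - j|),
                       (r_p)_i = gamma(i),   i,j = 1..p.
Substitute the sample gammas (Toeplitz matrix and right-hand side of size 3):
  Gamma_p = [[2.7729, -0.0948, -1.1812], [-0.0948, 2.7729, -0.0948], [-1.1812, -0.0948, 2.7729]]
  r_p     = [-0.0948, -1.1812, 0.87]
Written out (R1..R3):
  (R1) 2.7729 phi_1 - 0.0948 phi_2 - 1.1812 phi_3 = -0.0948
  (R2) -0.0948 phi_1 + 2.7729 phi_2 - 0.0948 phi_3 = -1.1812
  (R3) -1.1812 phi_1 - 0.0948 phi_2 + 2.7729 phi_3 = 0.87
Gaussian elimination:
  R2 <- R2 - (-0.0948/2.7729) R1 = R2 - (-0.034188) R1:  2.769659 phi_2 - 0.135183 phi_3 = -1.184441
  R3 <- R3 - (-1.1812/2.7729) R1 = R3 - (-0.42598) R1:  -0.135183 phi_2 + 2.269732 phi_3 = 0.829617
  R3 <- R3 - (-0.135183/2.769659) R2 = R3 - (-0.048809) R2:  2.263134 phi_3 = 0.771806
Back-substitution:
  phi_hat_3 = 0.771806 / 2.263134 = 0.341034
  phi_hat_2 = (-1.184441 - (-0.135183)(0.341034)) / 2.769659 = -0.411003
  phi_hat_1 = (-0.0948 - (-0.0948)(-0.411003) - (-1.1812)(0.341034)) / 2.7729 = 0.097034
So phi_hat = [0.0970, -0.4110, 0.3410].
Therefore phi_hat_1 = 0.0970.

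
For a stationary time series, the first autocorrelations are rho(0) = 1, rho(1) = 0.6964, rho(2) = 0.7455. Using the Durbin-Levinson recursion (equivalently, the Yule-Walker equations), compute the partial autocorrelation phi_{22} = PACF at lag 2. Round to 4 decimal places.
\phi_{22} = 0.5059

The PACF at lag k is phi_{kk}, the last component of the solution
to the Yule-Walker system G_k phi = r_k where
  (G_k)_{ij} = rho(|i - j|), (r_k)_i = rho(i), i,j = 1..k.
Equivalently, Durbin-Levinson gives phi_{kk} iteratively:
  phi_{11} = rho(1)
  phi_{kk} = [rho(k) - sum_{j=1..k-1} phi_{k-1,j} rho(k-j)]
            / [1 - sum_{j=1..k-1} phi_{k-1,j} rho(j)],
  phi_{k,j} = phi_{k-1,j} - phi_{kk} phi_{k-1,k-j},  j = 1..k-1.
Step k = 1:
  phi_11 = rho(1) = 0.6964.
Step k = 2:
  phi_22 = [rho(2) - phi_11 rho(1)] / [1 - phi_11 rho(1)] = [0.7455 - (0.6964)(0.6964)] / [1 - (0.6964)(0.6964)]
         = 0.26052704 / 0.51502704 = 0.5059.
Therefore phi_{22} = 0.5059.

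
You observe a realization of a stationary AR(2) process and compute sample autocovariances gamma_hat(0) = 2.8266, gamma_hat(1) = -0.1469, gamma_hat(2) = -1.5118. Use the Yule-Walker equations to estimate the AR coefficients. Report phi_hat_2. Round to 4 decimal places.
\hat\phi_{2} = -0.5390

The Yule-Walker equations for an AR(p) process read, in matrix form,
  Gamma_p phi = r_p,   with   (Gamma_p)_{ij} = gamma(|i - j|),
                       (r_p)_i = gamma(i),   i,j = 1..p.
Substitute the sample gammas (Toeplitz matrix and right-hand side of size 2):
  Gamma_p = [[2.8266, -0.1469], [-0.1469, 2.8266]]
  r_p     = [-0.1469, -1.5118]
Written out:
  2.8266 phi_1 - 0.1469 phi_2 = -0.1469
  -0.1469 phi_1 + 2.8266 phi_2 = -1.5118
Solve by Cramer's rule:
  det = gamma(0)^2 - gamma(1)^2 = (2.8266)^2 - (-0.1469)^2 = 7.98966756 - 0.02157961 = 7.96808795
  phi_hat_1 = [gamma(1) gamma(0) - gamma(1) gamma(2)] / det = [(-0.1469)(2.8266) - (-0.1469)(-1.5118)] / 7.96808795 = -0.63731096 / 7.96808795 = -0.08
  phi_hat_2 = [gamma(0) gamma(2) - gamma(1)^2] / det = [(2.8266)(-1.5118) - (-0.1469)^2] / 7.96808795 = -4.29483349 / 7.96808795 = -0.539
So phi_hat = [-0.0800, -0.5390].
Therefore phi_hat_2 = -0.5390.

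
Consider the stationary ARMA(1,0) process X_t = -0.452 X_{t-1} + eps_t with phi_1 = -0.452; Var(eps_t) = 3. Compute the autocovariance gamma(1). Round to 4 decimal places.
\gamma(1) = -1.7042

Multiply the model equation by X_{t-k} and take expectations. With theta_0 = psi_0 = 1 and psi_j the MA(infinity) weights, this gives
  gamma(k) - sum_i phi_i gamma(k-i) = c_k,
  c_k = sigma^2 * sum_{j=k..q} theta_j psi_{j-k}   (c_k = 0 for k > q),
using gamma(-m) = gamma(m).
Pure AR (q = 0): c_0 = sigma^2 = 3, c_k = 0 for k >= 1.
Equations for k = 0 and k = 1 (AR order 1):
  gamma(0) = phi_1 gamma(1) + c_0
  gamma(1) = phi_1 gamma(0) + c_1
Substituting the second into the first: gamma(0) (1 - phi_1^2) = c_0 + phi_1 c_1, so
  gamma(0) = c_0 / (1 - phi_1^2) = 3 / (1 - (-0.452)^2) = 3 / 0.795696 = 3.770284.
  gamma(1) = phi_1 gamma(0) = (-0.452)(3.770284) = -1.704168.
Therefore gamma(1) = -1.7042 (to 4 decimal places).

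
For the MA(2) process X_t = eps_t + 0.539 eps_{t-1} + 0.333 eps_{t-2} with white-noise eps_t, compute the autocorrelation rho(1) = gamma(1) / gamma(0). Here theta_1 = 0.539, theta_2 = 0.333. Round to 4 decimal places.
\rho(1) = 0.5127

For an MA(q) process with theta_0 = 1, the autocovariance is
  gamma(k) = sigma^2 * sum_{i=0..q-k} theta_i * theta_{i+k},
and rho(k) = gamma(k) / gamma(0). Sigma^2 cancels.
  numerator   = (1)*(0.539) + (0.539)*(0.333) = 0.718487.
  denominator = (1)^2 + (0.539)^2 + (0.333)^2 = 1.40141.
  rho(1) = 0.718487 / 1.40141 = 0.5127.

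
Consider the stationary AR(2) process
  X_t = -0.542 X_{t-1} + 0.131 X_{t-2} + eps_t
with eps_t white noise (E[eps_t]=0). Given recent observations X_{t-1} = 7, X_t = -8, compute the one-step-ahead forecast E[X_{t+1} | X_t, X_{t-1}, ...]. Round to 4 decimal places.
E[X_{t+1} \mid \mathcal F_t] = 5.2530

For an AR(p) model X_t = c + sum_i phi_i X_{t-i} + eps_t, the
one-step-ahead conditional mean is
  E[X_{t+1} | X_t, ...] = c + sum_i phi_i X_{t+1-i}.
Substitute known values:
  E[X_{t+1} | ...] = (-0.542) * (-8) + (0.131) * (7)
                   = 5.2530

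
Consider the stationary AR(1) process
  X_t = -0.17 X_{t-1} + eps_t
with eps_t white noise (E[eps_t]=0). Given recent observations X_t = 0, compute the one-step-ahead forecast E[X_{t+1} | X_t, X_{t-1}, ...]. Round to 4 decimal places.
E[X_{t+1} \mid \mathcal F_t] = 0.0000

For an AR(p) model X_t = c + sum_i phi_i X_{t-i} + eps_t, the
one-step-ahead conditional mean is
  E[X_{t+1} | X_t, ...] = c + sum_i phi_i X_{t+1-i}.
Substitute known values:
  E[X_{t+1} | ...] = (-0.17) * (0)
                   = 0.0000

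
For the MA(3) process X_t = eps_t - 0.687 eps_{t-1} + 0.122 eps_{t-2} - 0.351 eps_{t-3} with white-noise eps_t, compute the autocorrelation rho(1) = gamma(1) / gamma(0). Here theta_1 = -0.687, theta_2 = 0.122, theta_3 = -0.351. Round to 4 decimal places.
\rho(1) = -0.5053

For an MA(q) process with theta_0 = 1, the autocovariance is
  gamma(k) = sigma^2 * sum_{i=0..q-k} theta_i * theta_{i+k},
and rho(k) = gamma(k) / gamma(0). Sigma^2 cancels.
  numerator   = (1)*(-0.687) + (-0.687)*(0.122) + (0.122)*(-0.351) = -0.813636.
  denominator = (1)^2 + (-0.687)^2 + (0.122)^2 + (-0.351)^2 = 1.610054.
  rho(1) = -0.813636 / 1.610054 = -0.5053.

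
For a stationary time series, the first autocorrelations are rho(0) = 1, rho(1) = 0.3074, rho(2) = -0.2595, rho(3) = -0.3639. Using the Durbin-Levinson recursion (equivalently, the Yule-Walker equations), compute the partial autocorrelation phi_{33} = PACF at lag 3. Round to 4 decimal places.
\phi_{33} = -0.1731

The PACF at lag k is phi_{kk}, the last component of the solution
to the Yule-Walker system G_k phi = r_k where
  (G_k)_{ij} = rho(|i - j|), (r_k)_i = rho(i), i,j = 1..k.
Equivalently, Durbin-Levinson gives phi_{kk} iteratively:
  phi_{11} = rho(1)
  phi_{kk} = [rho(k) - sum_{j=1..k-1} phi_{k-1,j} rho(k-j)]
            / [1 - sum_{j=1..k-1} phi_{k-1,j} rho(j)],
  phi_{k,j} = phi_{k-1,j} - phi_{kk} phi_{k-1,k-j},  j = 1..k-1.
Step k = 1:
  phi_11 = rho(1) = 0.3074.
Step k = 2:
  phi_22 = [rho(2) - phi_11 rho(1)] / [1 - phi_11 rho(1)] = [-0.2595 - (0.3074)(0.3074)] / [1 - (0.3074)(0.3074)]
         = -0.35399476 / 0.90550524 = -0.390936.
  Update: phi_21 = phi_11 - phi_22 phi_11 = 0.3074 - (-0.390936)(0.3074) = 0.427574.
Step k = 3:
  phi_33 = [rho(3) - phi_21 rho(2) - phi_22 rho(1)] / [1 - phi_21 rho(1) - phi_22 rho(2)]
    numerator   = -0.3639 - (0.427574)(-0.2595) - (-0.390936)(0.3074) = -0.13277082
    denominator = 1 - (0.427574)(0.3074) - (-0.390936)(-0.2595) = 0.76711588
  phi_33 = -0.13277082 / 0.76711588 = -0.1731.
Therefore phi_{33} = -0.1731.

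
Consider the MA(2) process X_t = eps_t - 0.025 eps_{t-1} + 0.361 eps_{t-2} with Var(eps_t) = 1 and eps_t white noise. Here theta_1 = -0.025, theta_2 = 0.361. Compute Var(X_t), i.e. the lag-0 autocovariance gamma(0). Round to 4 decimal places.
\gamma(0) = 1.1309

For an MA(q) process X_t = eps_t + sum_i theta_i eps_{t-i} with
Var(eps_t) = sigma^2, the variance is
  gamma(0) = sigma^2 * (1 + sum_i theta_i^2).
  sum_i theta_i^2 = (-0.025)^2 + (0.361)^2 = 0.000625 + 0.130321 = 0.130946.
  gamma(0) = 1 * (1 + 0.130946) = 1 * 1.130946 = 1.130946, which rounds to 1.1309.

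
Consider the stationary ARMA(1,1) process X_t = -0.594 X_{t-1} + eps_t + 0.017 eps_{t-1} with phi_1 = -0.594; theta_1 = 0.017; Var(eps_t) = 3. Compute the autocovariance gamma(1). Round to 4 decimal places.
\gamma(1) = -2.6477

Multiply the model equation by X_{t-k} and take expectations. With theta_0 = psi_0 = 1 and psi_j the MA(infinity) weights, this gives
  gamma(k) - sum_i phi_i gamma(k-i) = c_k,
  c_k = sigma^2 * sum_{j=k..q} theta_j psi_{j-k}   (c_k = 0 for k > q),
using gamma(-m) = gamma(m).
psi-weights needed (psi_j = theta_j + sum_i phi_i psi_{j-i}):
  psi_1 = theta_1 + phi_1 = 0.017 + (-0.594) = -0.577
Right-hand sides:
  c_0 = sigma^2 (1 + theta_1 psi_1) = 3 * (1 + (0.017)(-0.577)) = 3 * 0.990191 = 2.970573
  c_1 = sigma^2 theta_1 = 3 * (0.017) = 0.051
  c_2 = 0
Equations for k = 0 and k = 1 (AR order 1):
  gamma(0) = phi_1 gamma(1) + c_0
  gamma(1) = phi_1 gamma(0) + c_1
Substituting the second into the first: gamma(0) (1 - phi_1^2) = c_0 + phi_1 c_1, so
  gamma(0) = (c_0 + phi_1 c_1) / (1 - phi_1^2) = (2.970573 + (-0.594)(0.051)) / (1 - (-0.594)^2) = 2.940279 / 0.647164 = 4.543329.
  gamma(1) = phi_1 gamma(0) + c_1 = (-0.594)(4.543329) + (0.051) = -2.647737.
Therefore gamma(1) = -2.6477 (to 4 decimal places).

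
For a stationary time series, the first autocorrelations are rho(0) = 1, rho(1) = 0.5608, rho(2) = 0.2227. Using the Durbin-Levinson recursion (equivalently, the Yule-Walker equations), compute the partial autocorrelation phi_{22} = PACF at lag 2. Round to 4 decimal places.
\phi_{22} = -0.1339

The PACF at lag k is phi_{kk}, the last component of the solution
to the Yule-Walker system G_k phi = r_k where
  (G_k)_{ij} = rho(|i - j|), (r_k)_i = rho(i), i,j = 1..k.
Equivalently, Durbin-Levinson gives phi_{kk} iteratively:
  phi_{11} = rho(1)
  phi_{kk} = [rho(k) - sum_{j=1..k-1} phi_{k-1,j} rho(k-j)]
            / [1 - sum_{j=1..k-1} phi_{k-1,j} rho(j)],
  phi_{k,j} = phi_{k-1,j} - phi_{kk} phi_{k-1,k-j},  j = 1..k-1.
Step k = 1:
  phi_11 = rho(1) = 0.5608.
Step k = 2:
  phi_22 = [rho(2) - phi_11 rho(1)] / [1 - phi_11 rho(1)] = [0.2227 - (0.5608)(0.5608)] / [1 - (0.5608)(0.5608)]
         = -0.09179664 / 0.68550336 = -0.1339.
Therefore phi_{22} = -0.1339.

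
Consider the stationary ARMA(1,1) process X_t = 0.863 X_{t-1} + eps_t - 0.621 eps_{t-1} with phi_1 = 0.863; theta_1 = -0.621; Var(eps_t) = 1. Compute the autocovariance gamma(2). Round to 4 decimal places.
\gamma(2) = 0.3797

Multiply the model equation by X_{t-k} and take expectations. With theta_0 = psi_0 = 1 and psi_j the MA(infinity) weights, this gives
  gamma(k) - sum_i phi_i gamma(k-i) = c_k,
  c_k = sigma^2 * sum_{j=k..q} theta_j psi_{j-k}   (c_k = 0 for k > q),
using gamma(-m) = gamma(m).
psi-weights needed (psi_j = theta_j + sum_i phi_i psi_{j-i}):
  psi_1 = theta_1 + phi_1 = -0.621 + (0.863) = 0.242
Right-hand sides:
  c_0 = sigma^2 (1 + theta_1 psi_1) = 1 * (1 + (-0.621)(0.242)) = 1 * 0.849718 = 0.849718
  c_1 = sigma^2 theta_1 = 1 * (-0.621) = -0.621
  c_2 = 0
Equations for k = 0 and k = 1 (AR order 1):
  gamma(0) = phi_1 gamma(1) + c_0
  gamma(1) = phi_1 gamma(0) + c_1
Substituting the second into the first: gamma(0) (1 - phi_1^2) = c_0 + phi_1 c_1, so
  gamma(0) = (c_0 + phi_1 c_1) / (1 - phi_1^2) = (0.849718 + (0.863)(-0.621)) / (1 - (0.863)^2) = 0.313795 / 0.255231 = 1.229455.
  gamma(1) = phi_1 gamma(0) + c_1 = (0.863)(1.229455) + (-0.621) = 0.44002.
For k = 2 (> q): gamma(2) = phi_1 gamma(1) = (0.863)(0.44002) = 0.379737.
Therefore gamma(2) = 0.3797 (to 4 decimal places).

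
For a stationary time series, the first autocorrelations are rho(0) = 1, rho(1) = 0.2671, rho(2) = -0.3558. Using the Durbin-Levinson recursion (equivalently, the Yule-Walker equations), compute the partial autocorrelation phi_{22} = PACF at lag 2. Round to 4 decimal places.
\phi_{22} = -0.4600

The PACF at lag k is phi_{kk}, the last component of the solution
to the Yule-Walker system G_k phi = r_k where
  (G_k)_{ij} = rho(|i - j|), (r_k)_i = rho(i), i,j = 1..k.
Equivalently, Durbin-Levinson gives phi_{kk} iteratively:
  phi_{11} = rho(1)
  phi_{kk} = [rho(k) - sum_{j=1..k-1} phi_{k-1,j} rho(k-j)]
            / [1 - sum_{j=1..k-1} phi_{k-1,j} rho(j)],
  phi_{k,j} = phi_{k-1,j} - phi_{kk} phi_{k-1,k-j},  j = 1..k-1.
Step k = 1:
  phi_11 = rho(1) = 0.2671.
Step k = 2:
  phi_22 = [rho(2) - phi_11 rho(1)] / [1 - phi_11 rho(1)] = [-0.3558 - (0.2671)(0.2671)] / [1 - (0.2671)(0.2671)]
         = -0.42714241 / 0.92865759 = -0.46.
Therefore phi_{22} = -0.4600.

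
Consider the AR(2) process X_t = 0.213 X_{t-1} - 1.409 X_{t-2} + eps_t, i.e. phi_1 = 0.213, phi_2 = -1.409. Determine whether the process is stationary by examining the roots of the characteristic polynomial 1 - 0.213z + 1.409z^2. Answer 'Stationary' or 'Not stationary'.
\text{Not stationary}

The AR(p) characteristic polynomial is P(z) = 1 - 0.213z + 1.409z^2.
Stationarity requires all roots to lie outside the unit circle, i.e. |z| > 1 for every root.
Set 1 + (-0.213) z + (1.409) z^2 = 0, i.e. a z^2 + b z + c = 0 with a = 1.409, b = -0.213, c = 1.
Discriminant D = b^2 - 4ac = (-0.213)^2 - 4*(1.409)*1 = 0.045369 - (5.636) = -5.590631.
D < 0, so the roots are the complex-conjugate pair z = (-b +/- i sqrt(-D)) / (2a) = 0.0756 +/- 0.8391i.
For a conjugate pair |z|^2 = z * conj(z) = (product of roots) = c/a = 1/(1.409) = 0.709723, so |z| = sqrt(0.709723) = 0.8425 for both roots.
Moduli of all roots: 0.8425, 0.8425.
All moduli strictly greater than 1? No.
Verdict: Not stationary.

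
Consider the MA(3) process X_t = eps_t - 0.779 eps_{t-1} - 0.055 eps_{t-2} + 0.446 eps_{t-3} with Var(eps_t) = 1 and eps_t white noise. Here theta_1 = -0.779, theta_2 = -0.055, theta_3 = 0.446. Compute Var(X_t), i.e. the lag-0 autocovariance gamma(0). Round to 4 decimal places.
\gamma(0) = 1.8088

For an MA(q) process X_t = eps_t + sum_i theta_i eps_{t-i} with
Var(eps_t) = sigma^2, the variance is
  gamma(0) = sigma^2 * (1 + sum_i theta_i^2).
  sum_i theta_i^2 = (-0.779)^2 + (-0.055)^2 + (0.446)^2 = 0.606841 + 0.003025 + 0.198916 = 0.808782.
  gamma(0) = 1 * (1 + 0.808782) = 1 * 1.808782 = 1.808782, which rounds to 1.8088.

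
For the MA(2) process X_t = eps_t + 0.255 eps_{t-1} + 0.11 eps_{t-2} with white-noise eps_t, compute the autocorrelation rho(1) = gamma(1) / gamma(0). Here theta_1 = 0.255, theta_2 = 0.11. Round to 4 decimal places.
\rho(1) = 0.2628

For an MA(q) process with theta_0 = 1, the autocovariance is
  gamma(k) = sigma^2 * sum_{i=0..q-k} theta_i * theta_{i+k},
and rho(k) = gamma(k) / gamma(0). Sigma^2 cancels.
  numerator   = (1)*(0.255) + (0.255)*(0.11) = 0.28305.
  denominator = (1)^2 + (0.255)^2 + (0.11)^2 = 1.077125.
  rho(1) = 0.28305 / 1.077125 = 0.2628.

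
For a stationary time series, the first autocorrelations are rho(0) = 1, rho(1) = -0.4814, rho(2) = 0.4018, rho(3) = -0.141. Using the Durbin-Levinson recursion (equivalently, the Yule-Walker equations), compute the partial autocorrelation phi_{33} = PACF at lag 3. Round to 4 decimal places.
\phi_{33} = 0.1590

The PACF at lag k is phi_{kk}, the last component of the solution
to the Yule-Walker system G_k phi = r_k where
  (G_k)_{ij} = rho(|i - j|), (r_k)_i = rho(i), i,j = 1..k.
Equivalently, Durbin-Levinson gives phi_{kk} iteratively:
  phi_{11} = rho(1)
  phi_{kk} = [rho(k) - sum_{j=1..k-1} phi_{k-1,j} rho(k-j)]
            / [1 - sum_{j=1..k-1} phi_{k-1,j} rho(j)],
  phi_{k,j} = phi_{k-1,j} - phi_{kk} phi_{k-1,k-j},  j = 1..k-1.
Step k = 1:
  phi_11 = rho(1) = -0.4814.
Step k = 2:
  phi_22 = [rho(2) - phi_11 rho(1)] / [1 - phi_11 rho(1)] = [0.4018 - (-0.4814)(-0.4814)] / [1 - (-0.4814)(-0.4814)]
         = 0.17005404 / 0.76825404 = 0.221351.
  Update: phi_21 = phi_11 - phi_22 phi_11 = -0.4814 - (0.221351)(-0.4814) = -0.374841.
Step k = 3:
  phi_33 = [rho(3) - phi_21 rho(2) - phi_22 rho(1)] / [1 - phi_21 rho(1) - phi_22 rho(2)]
    numerator   = -0.141 - (-0.374841)(0.4018) - (0.221351)(-0.4814) = 0.11616983
    denominator = 1 - (-0.374841)(-0.4814) - (0.221351)(0.4018) = 0.73061236
  phi_33 = 0.11616983 / 0.73061236 = 0.159.
Therefore phi_{33} = 0.1590.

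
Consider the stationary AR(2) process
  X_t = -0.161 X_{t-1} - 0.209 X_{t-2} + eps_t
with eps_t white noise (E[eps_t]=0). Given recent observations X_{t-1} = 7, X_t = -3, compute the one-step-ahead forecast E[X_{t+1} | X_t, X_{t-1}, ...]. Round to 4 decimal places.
E[X_{t+1} \mid \mathcal F_t] = -0.9800

For an AR(p) model X_t = c + sum_i phi_i X_{t-i} + eps_t, the
one-step-ahead conditional mean is
  E[X_{t+1} | X_t, ...] = c + sum_i phi_i X_{t+1-i}.
Substitute known values:
  E[X_{t+1} | ...] = (-0.161) * (-3) + (-0.209) * (7)
                   = -0.9800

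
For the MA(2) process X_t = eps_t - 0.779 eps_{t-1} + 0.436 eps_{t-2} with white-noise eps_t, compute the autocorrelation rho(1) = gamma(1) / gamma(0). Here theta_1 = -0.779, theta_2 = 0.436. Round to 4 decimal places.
\rho(1) = -0.6225

For an MA(q) process with theta_0 = 1, the autocovariance is
  gamma(k) = sigma^2 * sum_{i=0..q-k} theta_i * theta_{i+k},
and rho(k) = gamma(k) / gamma(0). Sigma^2 cancels.
  numerator   = (1)*(-0.779) + (-0.779)*(0.436) = -1.118644.
  denominator = (1)^2 + (-0.779)^2 + (0.436)^2 = 1.796937.
  rho(1) = -1.118644 / 1.796937 = -0.6225.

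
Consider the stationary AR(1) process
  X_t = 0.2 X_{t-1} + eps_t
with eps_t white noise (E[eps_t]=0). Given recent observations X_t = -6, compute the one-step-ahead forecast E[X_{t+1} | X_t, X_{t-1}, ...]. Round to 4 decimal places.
E[X_{t+1} \mid \mathcal F_t] = -1.2000

For an AR(p) model X_t = c + sum_i phi_i X_{t-i} + eps_t, the
one-step-ahead conditional mean is
  E[X_{t+1} | X_t, ...] = c + sum_i phi_i X_{t+1-i}.
Substitute known values:
  E[X_{t+1} | ...] = (0.2) * (-6)
                   = -1.2000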